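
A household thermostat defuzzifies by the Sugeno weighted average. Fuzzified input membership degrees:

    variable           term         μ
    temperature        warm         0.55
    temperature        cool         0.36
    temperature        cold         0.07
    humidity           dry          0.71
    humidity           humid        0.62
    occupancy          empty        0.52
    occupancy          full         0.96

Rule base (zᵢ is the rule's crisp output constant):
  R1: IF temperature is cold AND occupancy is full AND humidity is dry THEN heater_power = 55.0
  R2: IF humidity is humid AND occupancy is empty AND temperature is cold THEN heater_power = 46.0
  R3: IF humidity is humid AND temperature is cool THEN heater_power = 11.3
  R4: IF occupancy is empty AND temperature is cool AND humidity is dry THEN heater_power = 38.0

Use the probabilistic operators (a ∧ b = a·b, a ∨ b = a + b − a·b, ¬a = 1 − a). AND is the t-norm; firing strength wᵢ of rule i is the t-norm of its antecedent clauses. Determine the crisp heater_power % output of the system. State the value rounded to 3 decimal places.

26.349

R1 (z=55.0): cold=0.07, full=0.96, dry=0.71; AND[a·b] → w = 0.0477
R2 (z=46.0): humid=0.62, empty=0.52, cold=0.07; AND[a·b] → w = 0.0226
R3 (z=11.3): humid=0.62, cool=0.36; AND[a·b] → w = 0.2232
R4 (z=38.0): empty=0.52, cool=0.36, dry=0.71; AND[a·b] → w = 0.1329
Weighted average = (0.0477·55.0 + 0.0226·46.0 + 0.2232·11.3 + 0.1329·38.0) / (0.0477 + 0.0226 + 0.2232 + 0.1329)
  = 11.2351 / 0.4264 = 26.349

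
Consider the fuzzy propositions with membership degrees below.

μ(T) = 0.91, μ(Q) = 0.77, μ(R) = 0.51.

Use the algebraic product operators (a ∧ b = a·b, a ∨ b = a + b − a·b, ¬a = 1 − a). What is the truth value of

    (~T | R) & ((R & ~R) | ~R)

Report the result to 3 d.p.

~T = 1 − 0.9100 = 0.0900
~T | R = a + b − a·b on (0.0900, 0.5100) = 0.5541
~R = 1 − 0.5100 = 0.4900
R & ~R = a·b on (0.5100, 0.4900) = 0.2499
~R = 1 − 0.5100 = 0.4900
(R & ~R) | ~R = a + b − a·b on (0.2499, 0.4900) = 0.6174
(~T | R) & ((R & ~R) | ~R) = a·b on (0.5541, 0.6174) = 0.3421

0.342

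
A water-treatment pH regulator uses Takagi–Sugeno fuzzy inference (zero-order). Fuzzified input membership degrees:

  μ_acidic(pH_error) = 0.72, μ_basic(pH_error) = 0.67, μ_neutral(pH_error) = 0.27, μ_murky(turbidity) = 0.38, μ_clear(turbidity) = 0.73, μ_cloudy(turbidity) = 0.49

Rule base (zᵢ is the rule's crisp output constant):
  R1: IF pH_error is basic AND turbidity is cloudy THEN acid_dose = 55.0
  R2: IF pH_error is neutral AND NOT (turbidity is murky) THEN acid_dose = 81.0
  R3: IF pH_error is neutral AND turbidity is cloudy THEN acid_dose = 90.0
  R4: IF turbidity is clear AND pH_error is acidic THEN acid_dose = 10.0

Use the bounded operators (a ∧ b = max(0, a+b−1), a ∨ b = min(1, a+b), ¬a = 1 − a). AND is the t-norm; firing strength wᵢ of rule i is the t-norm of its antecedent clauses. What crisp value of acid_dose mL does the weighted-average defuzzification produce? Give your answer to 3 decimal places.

21.803

R1 (z=55.0): basic=0.67, cloudy=0.49; AND[max(0, a+b−1)] → w = 0.16
R2 (z=81.0): neutral=0.27, ¬murky=1−0.38=0.62; AND[max(0, a+b−1)] → w = 0.00
R3 (z=90.0): neutral=0.27, cloudy=0.49; AND[max(0, a+b−1)] → w = 0.00
R4 (z=10.0): clear=0.73, acidic=0.72; AND[max(0, a+b−1)] → w = 0.45
Weighted average = (0.16·55.0 + 0.00·81.0 + 0.00·90.0 + 0.45·10.0) / (0.16 + 0.00 + 0.00 + 0.45)
  = 13.3000 / 0.6100 = 21.803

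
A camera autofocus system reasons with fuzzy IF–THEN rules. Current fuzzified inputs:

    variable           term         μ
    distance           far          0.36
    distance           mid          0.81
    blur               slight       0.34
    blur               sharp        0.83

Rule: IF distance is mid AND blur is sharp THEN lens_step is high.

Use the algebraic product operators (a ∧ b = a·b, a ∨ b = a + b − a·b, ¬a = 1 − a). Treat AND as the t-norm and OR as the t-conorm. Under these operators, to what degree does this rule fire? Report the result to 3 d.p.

firing strength: mid=0.81, sharp=0.83; AND[a·b] → w = 0.6723

0.672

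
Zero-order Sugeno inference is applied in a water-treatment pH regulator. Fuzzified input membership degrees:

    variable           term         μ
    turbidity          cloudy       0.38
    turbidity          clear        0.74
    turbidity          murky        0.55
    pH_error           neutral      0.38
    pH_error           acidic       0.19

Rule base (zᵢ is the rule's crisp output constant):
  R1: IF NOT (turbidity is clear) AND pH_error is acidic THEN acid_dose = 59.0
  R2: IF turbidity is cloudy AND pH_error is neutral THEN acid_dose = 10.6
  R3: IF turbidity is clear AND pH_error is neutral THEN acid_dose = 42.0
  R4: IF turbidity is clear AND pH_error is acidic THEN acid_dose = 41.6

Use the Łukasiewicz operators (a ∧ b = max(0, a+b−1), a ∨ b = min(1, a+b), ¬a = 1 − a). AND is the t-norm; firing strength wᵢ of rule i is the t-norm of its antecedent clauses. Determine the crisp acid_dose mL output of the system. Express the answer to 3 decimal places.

42.000

R1 (z=59.0): ¬clear=1−0.74=0.26, acidic=0.19; AND[max(0, a+b−1)] → w = 0.00
R2 (z=10.6): cloudy=0.38, neutral=0.38; AND[max(0, a+b−1)] → w = 0.00
R3 (z=42.0): clear=0.74, neutral=0.38; AND[max(0, a+b−1)] → w = 0.12
R4 (z=41.6): clear=0.74, acidic=0.19; AND[max(0, a+b−1)] → w = 0.00
Weighted average = (0.00·59.0 + 0.00·10.6 + 0.12·42.0 + 0.00·41.6) / (0.00 + 0.00 + 0.12 + 0.00)
  = 5.0400 / 0.1200 = 42.000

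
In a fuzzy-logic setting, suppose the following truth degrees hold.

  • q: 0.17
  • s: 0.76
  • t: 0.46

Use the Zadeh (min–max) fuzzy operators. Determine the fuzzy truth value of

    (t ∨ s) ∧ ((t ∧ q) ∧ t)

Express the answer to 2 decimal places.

t ∨ s = max(a, b) on (0.46, 0.76) = 0.76
t ∧ q = min(a, b) on (0.46, 0.17) = 0.17
(t ∧ q) ∧ t = min(a, b) on (0.17, 0.46) = 0.17
(t ∨ s) ∧ ((t ∧ q) ∧ t) = min(a, b) on (0.76, 0.17) = 0.17

0.17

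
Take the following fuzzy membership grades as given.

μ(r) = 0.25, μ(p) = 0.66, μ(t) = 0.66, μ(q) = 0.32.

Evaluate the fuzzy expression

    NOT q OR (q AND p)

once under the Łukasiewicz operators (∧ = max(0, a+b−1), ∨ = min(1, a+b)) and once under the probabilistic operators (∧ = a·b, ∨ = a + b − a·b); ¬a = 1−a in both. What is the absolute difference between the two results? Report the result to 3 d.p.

Under Łukasiewicz:
  NOT q = 1 − 0.32 = 0.68
  q AND p = max(0, a+b−1) on (0.32, 0.66) = 0.00
  NOT q OR (q AND p) = min(1, a+b) on (0.68, 0.00) = 0.68
  → value = 0.6800
Under probabilistic:
  NOT q = 1 − 0.3200 = 0.6800
  q AND p = a·b on (0.3200, 0.6600) = 0.2112
  NOT q OR (q AND p) = a + b − a·b on (0.6800, 0.2112) = 0.7476
  → value = 0.7476
|0.6800 − 0.7476| = 0.068

0.068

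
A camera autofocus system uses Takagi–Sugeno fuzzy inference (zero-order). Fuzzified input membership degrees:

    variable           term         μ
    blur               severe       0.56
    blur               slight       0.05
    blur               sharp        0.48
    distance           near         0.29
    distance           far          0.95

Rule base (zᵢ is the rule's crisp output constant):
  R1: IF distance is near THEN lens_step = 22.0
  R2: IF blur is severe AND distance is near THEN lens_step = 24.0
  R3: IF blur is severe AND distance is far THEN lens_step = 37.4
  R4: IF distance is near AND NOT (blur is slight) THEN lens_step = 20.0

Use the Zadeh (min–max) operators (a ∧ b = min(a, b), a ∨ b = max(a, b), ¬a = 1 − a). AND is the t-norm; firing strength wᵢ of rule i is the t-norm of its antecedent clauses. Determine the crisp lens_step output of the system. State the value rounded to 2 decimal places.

28.03

R1 (z=22.0): near=0.29 → w = 0.29
R2 (z=24.0): severe=0.56, near=0.29; AND[min(a, b)] → w = 0.29
R3 (z=37.4): severe=0.56, far=0.95; AND[min(a, b)] → w = 0.56
R4 (z=20.0): near=0.29, ¬slight=1−0.05=0.95; AND[min(a, b)] → w = 0.29
Weighted average = (0.29·22.0 + 0.29·24.0 + 0.56·37.4 + 0.29·20.0) / (0.29 + 0.29 + 0.56 + 0.29)
  = 40.0840 / 1.4300 = 28.03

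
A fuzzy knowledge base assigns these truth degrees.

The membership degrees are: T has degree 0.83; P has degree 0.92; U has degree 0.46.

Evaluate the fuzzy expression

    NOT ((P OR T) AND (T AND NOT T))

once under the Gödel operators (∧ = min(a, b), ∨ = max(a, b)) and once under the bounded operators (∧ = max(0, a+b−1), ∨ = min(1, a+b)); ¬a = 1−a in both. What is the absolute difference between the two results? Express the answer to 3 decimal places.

Under Gödel:
  P OR T = max(a, b) on (0.92, 0.83) = 0.92
  NOT T = 1 − 0.83 = 0.17
  T AND NOT T = min(a, b) on (0.83, 0.17) = 0.17
  (P OR T) AND (T AND NOT T) = min(a, b) on (0.92, 0.17) = 0.17
  NOT ((P OR T) AND (T AND NOT T)) = 1 − 0.17 = 0.83
  → value = 0.8300
Under bounded:
  P OR T = min(1, a+b) on (0.92, 0.83) = 1.00
  NOT T = 1 − 0.83 = 0.17
  T AND NOT T = max(0, a+b−1) on (0.83, 0.17) = 0.00
  (P OR T) AND (T AND NOT T) = max(0, a+b−1) on (1.00, 0.00) = 0.00
  NOT ((P OR T) AND (T AND NOT T)) = 1 − 0.00 = 1.00
  → value = 1.0000
|0.8300 − 1.0000| = 0.170

0.170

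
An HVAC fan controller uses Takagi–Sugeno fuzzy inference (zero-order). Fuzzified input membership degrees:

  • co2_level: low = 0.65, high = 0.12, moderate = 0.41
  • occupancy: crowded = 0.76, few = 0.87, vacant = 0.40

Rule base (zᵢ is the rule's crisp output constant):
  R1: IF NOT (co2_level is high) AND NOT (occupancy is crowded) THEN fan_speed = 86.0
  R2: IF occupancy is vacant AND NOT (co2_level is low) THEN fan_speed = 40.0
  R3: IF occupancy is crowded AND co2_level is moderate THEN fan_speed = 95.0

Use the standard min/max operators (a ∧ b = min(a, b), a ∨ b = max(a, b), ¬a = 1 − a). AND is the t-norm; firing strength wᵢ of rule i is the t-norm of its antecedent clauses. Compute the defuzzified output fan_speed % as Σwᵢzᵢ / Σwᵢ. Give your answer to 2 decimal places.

R1 (z=86.0): ¬high=1−0.12=0.88, ¬crowded=1−0.76=0.24; AND[min(a, b)] → w = 0.24
R2 (z=40.0): vacant=0.40, ¬low=1−0.65=0.35; AND[min(a, b)] → w = 0.35
R3 (z=95.0): crowded=0.76, moderate=0.41; AND[min(a, b)] → w = 0.41
Weighted average = (0.24·86.0 + 0.35·40.0 + 0.41·95.0) / (0.24 + 0.35 + 0.41)
  = 73.5900 / 1.0000 = 73.59

73.59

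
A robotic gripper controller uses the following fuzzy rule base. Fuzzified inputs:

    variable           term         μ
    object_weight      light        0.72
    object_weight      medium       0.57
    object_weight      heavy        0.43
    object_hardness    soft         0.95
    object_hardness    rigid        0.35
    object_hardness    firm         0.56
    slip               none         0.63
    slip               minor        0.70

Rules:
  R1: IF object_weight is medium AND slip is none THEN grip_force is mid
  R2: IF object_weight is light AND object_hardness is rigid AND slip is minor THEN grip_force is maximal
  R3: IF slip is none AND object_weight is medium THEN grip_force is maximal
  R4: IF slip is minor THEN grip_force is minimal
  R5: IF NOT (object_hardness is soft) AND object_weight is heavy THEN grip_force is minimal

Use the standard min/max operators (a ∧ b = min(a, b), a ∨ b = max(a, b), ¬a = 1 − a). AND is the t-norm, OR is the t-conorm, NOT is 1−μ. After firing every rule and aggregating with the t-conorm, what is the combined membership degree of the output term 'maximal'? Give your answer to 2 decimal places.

0.57

R1: medium=0.57, none=0.63; AND[min(a, b)] → w = 0.57
R2: light=0.72, rigid=0.35, minor=0.70; AND[min(a, b)] → w = 0.35
R3: none=0.63, medium=0.57; AND[min(a, b)] → w = 0.57
R4: minor=0.70 → w = 0.70
R5: ¬soft=1−0.95=0.05, heavy=0.43; AND[min(a, b)] → w = 0.05
Rules with consequent 'maximal': {R2, R3} → strengths 0.35, 0.57
Aggregate via t-conorm [max(a, b)]: 0.57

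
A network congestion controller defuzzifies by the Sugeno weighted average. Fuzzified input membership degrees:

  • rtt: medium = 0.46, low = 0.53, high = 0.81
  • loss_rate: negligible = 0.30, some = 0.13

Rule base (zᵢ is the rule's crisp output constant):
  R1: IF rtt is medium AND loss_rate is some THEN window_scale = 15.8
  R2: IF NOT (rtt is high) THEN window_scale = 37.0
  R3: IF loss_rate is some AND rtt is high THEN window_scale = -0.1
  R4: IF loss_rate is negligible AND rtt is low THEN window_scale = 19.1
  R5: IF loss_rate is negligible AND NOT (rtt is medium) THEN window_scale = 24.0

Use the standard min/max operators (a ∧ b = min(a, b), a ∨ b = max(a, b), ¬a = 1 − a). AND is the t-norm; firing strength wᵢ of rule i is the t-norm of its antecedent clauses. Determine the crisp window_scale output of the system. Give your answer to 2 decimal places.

R1 (z=15.8): medium=0.46, some=0.13; AND[min(a, b)] → w = 0.13
R2 (z=37.0): ¬high=1−0.81=0.19 → w = 0.19
R3 (z=-0.1): some=0.13, high=0.81; AND[min(a, b)] → w = 0.13
R4 (z=19.1): negligible=0.30, low=0.53; AND[min(a, b)] → w = 0.30
R5 (z=24.0): negligible=0.30, ¬medium=1−0.46=0.54; AND[min(a, b)] → w = 0.30
Weighted average = (0.13·15.8 + 0.19·37.0 + 0.13·-0.1 + 0.30·19.1 + 0.30·24.0) / (0.13 + 0.19 + 0.13 + 0.30 + 0.30)
  = 22.0010 / 1.0500 = 20.95

20.95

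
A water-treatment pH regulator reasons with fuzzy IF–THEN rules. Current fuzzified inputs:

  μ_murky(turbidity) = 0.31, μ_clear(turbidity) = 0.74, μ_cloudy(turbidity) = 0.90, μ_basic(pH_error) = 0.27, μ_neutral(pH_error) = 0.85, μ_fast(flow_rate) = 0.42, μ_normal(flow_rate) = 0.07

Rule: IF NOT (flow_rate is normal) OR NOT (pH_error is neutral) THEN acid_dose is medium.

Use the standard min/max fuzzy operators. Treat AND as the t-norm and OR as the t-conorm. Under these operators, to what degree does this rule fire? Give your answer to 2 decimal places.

0.93

firing strength: ¬normal=1−0.07=0.93, ¬neutral=1−0.85=0.15; OR[max(a, b)] → w = 0.93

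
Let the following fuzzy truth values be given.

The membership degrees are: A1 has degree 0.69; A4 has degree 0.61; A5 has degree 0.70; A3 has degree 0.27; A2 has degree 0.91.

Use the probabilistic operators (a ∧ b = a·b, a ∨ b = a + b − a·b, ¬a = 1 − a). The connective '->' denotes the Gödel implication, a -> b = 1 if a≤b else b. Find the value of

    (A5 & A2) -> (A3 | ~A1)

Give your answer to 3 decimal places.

A5 & A2 = a·b on (0.7000, 0.9100) = 0.6370
~A1 = 1 − 0.6900 = 0.3100
A3 | ~A1 = a + b − a·b on (0.2700, 0.3100) = 0.4963
(A5 & A2) -> (A3 | ~A1)  [Gödel: 1 if a≤b else b] with a=0.6370, b=0.4963 → 0.4963

0.496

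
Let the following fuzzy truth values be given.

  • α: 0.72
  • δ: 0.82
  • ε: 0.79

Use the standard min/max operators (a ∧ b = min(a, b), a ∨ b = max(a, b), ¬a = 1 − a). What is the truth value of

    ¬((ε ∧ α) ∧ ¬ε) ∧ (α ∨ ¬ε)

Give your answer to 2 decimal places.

ε ∧ α = min(a, b) on (0.79, 0.72) = 0.72
¬ε = 1 − 0.79 = 0.21
(ε ∧ α) ∧ ¬ε = min(a, b) on (0.72, 0.21) = 0.21
¬((ε ∧ α) ∧ ¬ε) = 1 − 0.21 = 0.79
¬ε = 1 − 0.79 = 0.21
α ∨ ¬ε = max(a, b) on (0.72, 0.21) = 0.72
¬((ε ∧ α) ∧ ¬ε) ∧ (α ∨ ¬ε) = min(a, b) on (0.79, 0.72) = 0.72

0.72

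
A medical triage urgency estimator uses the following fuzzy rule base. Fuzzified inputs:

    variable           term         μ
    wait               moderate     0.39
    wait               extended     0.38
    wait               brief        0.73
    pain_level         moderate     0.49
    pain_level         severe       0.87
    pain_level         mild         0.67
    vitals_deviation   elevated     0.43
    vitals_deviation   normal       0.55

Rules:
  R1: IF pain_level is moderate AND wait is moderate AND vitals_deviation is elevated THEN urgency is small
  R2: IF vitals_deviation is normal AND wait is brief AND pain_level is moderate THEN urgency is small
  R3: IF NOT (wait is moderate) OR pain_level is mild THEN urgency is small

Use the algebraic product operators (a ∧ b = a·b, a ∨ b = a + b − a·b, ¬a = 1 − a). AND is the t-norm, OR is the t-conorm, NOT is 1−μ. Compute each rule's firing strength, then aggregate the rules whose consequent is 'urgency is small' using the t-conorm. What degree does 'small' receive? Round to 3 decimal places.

0.905

R1: moderate=0.49, moderate=0.39, elevated=0.43; AND[a·b] → w = 0.0822
R2: normal=0.55, brief=0.73, moderate=0.49; AND[a·b] → w = 0.1967
R3: ¬moderate=1−0.39=0.61, mild=0.67; OR[a + b − a·b] → w = 0.8713
Rules with consequent 'small': {R1, R2, R3} → strengths 0.0822, 0.1967, 0.8713
Aggregate via t-conorm [a + b − a·b]: 0.9051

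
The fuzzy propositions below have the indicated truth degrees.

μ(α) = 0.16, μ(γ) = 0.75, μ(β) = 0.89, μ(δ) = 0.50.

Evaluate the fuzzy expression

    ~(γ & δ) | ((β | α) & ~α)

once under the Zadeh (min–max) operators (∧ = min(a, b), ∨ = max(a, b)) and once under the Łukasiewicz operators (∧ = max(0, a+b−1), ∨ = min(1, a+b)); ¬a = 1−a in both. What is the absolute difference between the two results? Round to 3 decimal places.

0.160

Under Zadeh (min–max):
  γ & δ = min(a, b) on (0.75, 0.50) = 0.50
  ~(γ & δ) = 1 − 0.50 = 0.50
  β | α = max(a, b) on (0.89, 0.16) = 0.89
  ~α = 1 − 0.16 = 0.84
  (β | α) & ~α = min(a, b) on (0.89, 0.84) = 0.84
  ~(γ & δ) | ((β | α) & ~α) = max(a, b) on (0.50, 0.84) = 0.84
  → value = 0.8400
Under Łukasiewicz:
  γ & δ = max(0, a+b−1) on (0.75, 0.50) = 0.25
  ~(γ & δ) = 1 − 0.25 = 0.75
  β | α = min(1, a+b) on (0.89, 0.16) = 1.00
  ~α = 1 − 0.16 = 0.84
  (β | α) & ~α = max(0, a+b−1) on (1.00, 0.84) = 0.84
  ~(γ & δ) | ((β | α) & ~α) = min(1, a+b) on (0.75, 0.84) = 1.00
  → value = 1.0000
|0.8400 − 1.0000| = 0.160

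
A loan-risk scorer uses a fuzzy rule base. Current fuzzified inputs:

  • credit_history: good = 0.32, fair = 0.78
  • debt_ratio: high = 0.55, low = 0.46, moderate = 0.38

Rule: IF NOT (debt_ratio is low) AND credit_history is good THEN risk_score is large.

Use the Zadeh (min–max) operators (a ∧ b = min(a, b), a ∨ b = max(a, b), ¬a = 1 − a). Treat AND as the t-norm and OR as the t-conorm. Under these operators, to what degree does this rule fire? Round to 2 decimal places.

firing strength: ¬low=1−0.46=0.54, good=0.32; AND[min(a, b)] → w = 0.32

0.32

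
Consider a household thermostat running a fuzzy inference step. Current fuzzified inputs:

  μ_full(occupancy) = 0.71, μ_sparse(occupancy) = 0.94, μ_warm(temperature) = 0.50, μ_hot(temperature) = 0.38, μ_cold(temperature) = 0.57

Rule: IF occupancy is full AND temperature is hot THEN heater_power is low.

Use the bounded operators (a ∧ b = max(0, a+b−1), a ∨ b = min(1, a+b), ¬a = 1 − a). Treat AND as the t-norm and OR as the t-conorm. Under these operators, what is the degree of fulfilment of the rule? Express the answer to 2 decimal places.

0.09

firing strength: full=0.71, hot=0.38; AND[max(0, a+b−1)] → w = 0.09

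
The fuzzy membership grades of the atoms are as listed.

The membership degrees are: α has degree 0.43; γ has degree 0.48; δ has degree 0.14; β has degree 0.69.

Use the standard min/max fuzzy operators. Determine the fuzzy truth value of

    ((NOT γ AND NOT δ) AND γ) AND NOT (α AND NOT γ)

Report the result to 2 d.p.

NOT γ = 1 − 0.48 = 0.52
NOT δ = 1 − 0.14 = 0.86
NOT γ AND NOT δ = min(a, b) on (0.52, 0.86) = 0.52
(NOT γ AND NOT δ) AND γ = min(a, b) on (0.52, 0.48) = 0.48
NOT γ = 1 − 0.48 = 0.52
α AND NOT γ = min(a, b) on (0.43, 0.52) = 0.43
NOT (α AND NOT γ) = 1 − 0.43 = 0.57
((NOT γ AND NOT δ) AND γ) AND NOT (α AND NOT γ) = min(a, b) on (0.48, 0.57) = 0.48

0.48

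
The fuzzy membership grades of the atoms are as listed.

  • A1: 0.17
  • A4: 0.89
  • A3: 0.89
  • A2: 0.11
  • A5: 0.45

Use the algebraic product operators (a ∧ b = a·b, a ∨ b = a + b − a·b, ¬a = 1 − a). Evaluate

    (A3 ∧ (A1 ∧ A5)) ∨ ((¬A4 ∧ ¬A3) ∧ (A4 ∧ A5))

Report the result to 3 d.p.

A1 ∧ A5 = a·b on (0.1700, 0.4500) = 0.0765
A3 ∧ (A1 ∧ A5) = a·b on (0.8900, 0.0765) = 0.0681
¬A4 = 1 − 0.8900 = 0.1100
¬A3 = 1 − 0.8900 = 0.1100
¬A4 ∧ ¬A3 = a·b on (0.1100, 0.1100) = 0.0121
A4 ∧ A5 = a·b on (0.8900, 0.4500) = 0.4005
(¬A4 ∧ ¬A3) ∧ (A4 ∧ A5) = a·b on (0.0121, 0.4005) = 0.0048
(A3 ∧ (A1 ∧ A5)) ∨ ((¬A4 ∧ ¬A3) ∧ (A4 ∧ A5)) = a + b − a·b on (0.0681, 0.0048) = 0.0726

0.073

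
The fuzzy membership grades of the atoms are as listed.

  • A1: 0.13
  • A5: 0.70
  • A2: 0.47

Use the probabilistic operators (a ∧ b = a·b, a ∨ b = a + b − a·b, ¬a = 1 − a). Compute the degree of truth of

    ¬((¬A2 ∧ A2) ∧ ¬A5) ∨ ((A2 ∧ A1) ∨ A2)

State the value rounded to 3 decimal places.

0.963

¬A2 = 1 − 0.4700 = 0.5300
¬A2 ∧ A2 = a·b on (0.5300, 0.4700) = 0.2491
¬A5 = 1 − 0.7000 = 0.3000
(¬A2 ∧ A2) ∧ ¬A5 = a·b on (0.2491, 0.3000) = 0.0747
¬((¬A2 ∧ A2) ∧ ¬A5) = 1 − 0.0747 = 0.9253
A2 ∧ A1 = a·b on (0.4700, 0.1300) = 0.0611
(A2 ∧ A1) ∨ A2 = a + b − a·b on (0.0611, 0.4700) = 0.5024
¬((¬A2 ∧ A2) ∧ ¬A5) ∨ ((A2 ∧ A1) ∨ A2) = a + b − a·b on (0.9253, 0.5024) = 0.9628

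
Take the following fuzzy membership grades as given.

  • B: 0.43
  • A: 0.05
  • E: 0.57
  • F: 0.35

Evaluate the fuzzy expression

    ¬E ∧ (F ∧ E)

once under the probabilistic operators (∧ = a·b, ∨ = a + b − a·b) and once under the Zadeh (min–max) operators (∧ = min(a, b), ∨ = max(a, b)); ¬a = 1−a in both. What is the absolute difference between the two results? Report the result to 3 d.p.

Under probabilistic:
  ¬E = 1 − 0.5700 = 0.4300
  F ∧ E = a·b on (0.3500, 0.5700) = 0.1995
  ¬E ∧ (F ∧ E) = a·b on (0.4300, 0.1995) = 0.0858
  → value = 0.0858
Under Zadeh (min–max):
  ¬E = 1 − 0.57 = 0.43
  F ∧ E = min(a, b) on (0.35, 0.57) = 0.35
  ¬E ∧ (F ∧ E) = min(a, b) on (0.43, 0.35) = 0.35
  → value = 0.3500
|0.0858 − 0.3500| = 0.264

0.264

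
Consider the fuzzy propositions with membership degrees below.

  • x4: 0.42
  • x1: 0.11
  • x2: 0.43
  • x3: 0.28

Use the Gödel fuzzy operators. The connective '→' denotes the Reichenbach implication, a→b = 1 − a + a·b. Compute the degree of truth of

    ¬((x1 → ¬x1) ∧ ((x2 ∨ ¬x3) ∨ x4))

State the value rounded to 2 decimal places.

0.28

¬x1 = 1 − 0.11 = 0.89
x1 → ¬x1  [Reichenbach: 1 − a + a·b] with a=0.11, b=0.89 → 0.99
¬x3 = 1 − 0.28 = 0.72
x2 ∨ ¬x3 = max(a, b) on (0.43, 0.72) = 0.72
(x2 ∨ ¬x3) ∨ x4 = max(a, b) on (0.72, 0.42) = 0.72
(x1 → ¬x1) ∧ ((x2 ∨ ¬x3) ∨ x4) = min(a, b) on (0.99, 0.72) = 0.72
¬((x1 → ¬x1) ∧ ((x2 ∨ ¬x3) ∨ x4)) = 1 − 0.72 = 0.28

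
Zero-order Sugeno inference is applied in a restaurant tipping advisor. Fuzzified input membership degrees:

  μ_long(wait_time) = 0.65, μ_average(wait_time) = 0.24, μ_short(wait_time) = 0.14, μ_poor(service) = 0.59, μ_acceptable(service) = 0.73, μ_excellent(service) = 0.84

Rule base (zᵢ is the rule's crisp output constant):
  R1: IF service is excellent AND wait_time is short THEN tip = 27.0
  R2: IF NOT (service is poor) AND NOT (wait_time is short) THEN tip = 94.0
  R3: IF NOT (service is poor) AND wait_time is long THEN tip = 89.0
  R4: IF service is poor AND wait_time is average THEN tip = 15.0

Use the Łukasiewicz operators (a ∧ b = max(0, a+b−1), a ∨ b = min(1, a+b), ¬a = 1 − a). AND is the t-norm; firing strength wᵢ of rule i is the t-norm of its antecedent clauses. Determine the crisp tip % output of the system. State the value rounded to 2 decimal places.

93.09

R1 (z=27.0): excellent=0.84, short=0.14; AND[max(0, a+b−1)] → w = 0.00
R2 (z=94.0): ¬poor=1−0.59=0.41, ¬short=1−0.14=0.86; AND[max(0, a+b−1)] → w = 0.27
R3 (z=89.0): ¬poor=1−0.59=0.41, long=0.65; AND[max(0, a+b−1)] → w = 0.06
R4 (z=15.0): poor=0.59, average=0.24; AND[max(0, a+b−1)] → w = 0.00
Weighted average = (0.00·27.0 + 0.27·94.0 + 0.06·89.0 + 0.00·15.0) / (0.00 + 0.27 + 0.06 + 0.00)
  = 30.7200 / 0.3300 = 93.09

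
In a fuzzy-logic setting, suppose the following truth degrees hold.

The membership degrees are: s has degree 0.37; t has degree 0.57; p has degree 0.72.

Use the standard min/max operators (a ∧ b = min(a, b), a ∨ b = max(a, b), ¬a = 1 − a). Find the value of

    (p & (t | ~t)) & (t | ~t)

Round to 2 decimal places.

~t = 1 − 0.57 = 0.43
t | ~t = max(a, b) on (0.57, 0.43) = 0.57
p & (t | ~t) = min(a, b) on (0.72, 0.57) = 0.57
~t = 1 − 0.57 = 0.43
t | ~t = max(a, b) on (0.57, 0.43) = 0.57
(p & (t | ~t)) & (t | ~t) = min(a, b) on (0.57, 0.57) = 0.57

0.57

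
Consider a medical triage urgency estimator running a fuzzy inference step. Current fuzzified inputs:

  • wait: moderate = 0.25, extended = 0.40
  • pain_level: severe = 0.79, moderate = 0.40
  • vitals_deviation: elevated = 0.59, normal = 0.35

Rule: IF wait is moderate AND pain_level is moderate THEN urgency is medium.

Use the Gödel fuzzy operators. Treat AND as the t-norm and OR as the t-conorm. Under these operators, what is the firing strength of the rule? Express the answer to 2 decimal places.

firing strength: moderate=0.25, moderate=0.40; AND[min(a, b)] → w = 0.25

0.25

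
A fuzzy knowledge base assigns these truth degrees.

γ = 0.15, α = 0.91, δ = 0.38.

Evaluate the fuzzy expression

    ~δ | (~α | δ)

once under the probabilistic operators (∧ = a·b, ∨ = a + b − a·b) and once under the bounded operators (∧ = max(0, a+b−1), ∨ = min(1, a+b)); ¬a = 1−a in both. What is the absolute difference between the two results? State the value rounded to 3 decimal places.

Under probabilistic:
  ~δ = 1 − 0.3800 = 0.6200
  ~α = 1 − 0.9100 = 0.0900
  ~α | δ = a + b − a·b on (0.0900, 0.3800) = 0.4358
  ~δ | (~α | δ) = a + b − a·b on (0.6200, 0.4358) = 0.7856
  → value = 0.7856
Under bounded:
  ~δ = 1 − 0.38 = 0.62
  ~α = 1 − 0.91 = 0.09
  ~α | δ = min(1, a+b) on (0.09, 0.38) = 0.47
  ~δ | (~α | δ) = min(1, a+b) on (0.62, 0.47) = 1.00
  → value = 1.0000
|0.7856 − 1.0000| = 0.214

0.214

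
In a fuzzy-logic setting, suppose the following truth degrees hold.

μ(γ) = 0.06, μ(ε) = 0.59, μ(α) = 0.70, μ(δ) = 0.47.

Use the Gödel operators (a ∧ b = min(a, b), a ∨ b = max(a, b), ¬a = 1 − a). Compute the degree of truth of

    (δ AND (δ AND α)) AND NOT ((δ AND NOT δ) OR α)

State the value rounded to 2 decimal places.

0.30

δ AND α = min(a, b) on (0.47, 0.70) = 0.47
δ AND (δ AND α) = min(a, b) on (0.47, 0.47) = 0.47
NOT δ = 1 − 0.47 = 0.53
δ AND NOT δ = min(a, b) on (0.47, 0.53) = 0.47
(δ AND NOT δ) OR α = max(a, b) on (0.47, 0.70) = 0.70
NOT ((δ AND NOT δ) OR α) = 1 − 0.70 = 0.30
(δ AND (δ AND α)) AND NOT ((δ AND NOT δ) OR α) = min(a, b) on (0.47, 0.30) = 0.30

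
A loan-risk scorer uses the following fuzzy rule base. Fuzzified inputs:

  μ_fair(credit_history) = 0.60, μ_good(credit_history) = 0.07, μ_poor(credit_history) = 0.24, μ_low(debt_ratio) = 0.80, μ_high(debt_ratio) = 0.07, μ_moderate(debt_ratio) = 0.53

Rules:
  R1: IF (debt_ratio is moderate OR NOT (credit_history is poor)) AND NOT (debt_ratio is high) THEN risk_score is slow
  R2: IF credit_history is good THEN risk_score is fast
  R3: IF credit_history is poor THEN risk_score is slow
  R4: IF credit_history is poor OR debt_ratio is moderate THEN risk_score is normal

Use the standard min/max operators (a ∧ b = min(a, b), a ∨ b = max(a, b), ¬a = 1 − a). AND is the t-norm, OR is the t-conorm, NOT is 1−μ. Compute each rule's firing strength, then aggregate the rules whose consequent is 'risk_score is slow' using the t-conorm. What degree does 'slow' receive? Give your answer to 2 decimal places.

R1: (moderate=0.53 OR ¬poor=1−0.24=0.76) = 0.76; AND[min(a, b)] with ¬high=1−0.07=0.93 → w = 0.76
R2: good=0.07 → w = 0.07
R3: poor=0.24 → w = 0.24
R4: poor=0.24, moderate=0.53; OR[max(a, b)] → w = 0.53
Rules with consequent 'slow': {R1, R3} → strengths 0.76, 0.24
Aggregate via t-conorm [max(a, b)]: 0.76

0.76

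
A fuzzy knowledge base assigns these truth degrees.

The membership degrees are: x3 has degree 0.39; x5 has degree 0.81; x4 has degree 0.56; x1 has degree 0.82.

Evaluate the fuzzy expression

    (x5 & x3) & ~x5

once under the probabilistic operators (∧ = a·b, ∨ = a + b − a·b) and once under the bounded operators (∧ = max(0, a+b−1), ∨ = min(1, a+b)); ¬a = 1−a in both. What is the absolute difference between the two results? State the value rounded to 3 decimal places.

0.060

Under probabilistic:
  x5 & x3 = a·b on (0.8100, 0.3900) = 0.3159
  ~x5 = 1 − 0.8100 = 0.1900
  (x5 & x3) & ~x5 = a·b on (0.3159, 0.1900) = 0.0600
  → value = 0.0600
Under bounded:
  x5 & x3 = max(0, a+b−1) on (0.81, 0.39) = 0.20
  ~x5 = 1 − 0.81 = 0.19
  (x5 & x3) & ~x5 = max(0, a+b−1) on (0.20, 0.19) = 0.00
  → value = 0.0000
|0.0600 − 0.0000| = 0.060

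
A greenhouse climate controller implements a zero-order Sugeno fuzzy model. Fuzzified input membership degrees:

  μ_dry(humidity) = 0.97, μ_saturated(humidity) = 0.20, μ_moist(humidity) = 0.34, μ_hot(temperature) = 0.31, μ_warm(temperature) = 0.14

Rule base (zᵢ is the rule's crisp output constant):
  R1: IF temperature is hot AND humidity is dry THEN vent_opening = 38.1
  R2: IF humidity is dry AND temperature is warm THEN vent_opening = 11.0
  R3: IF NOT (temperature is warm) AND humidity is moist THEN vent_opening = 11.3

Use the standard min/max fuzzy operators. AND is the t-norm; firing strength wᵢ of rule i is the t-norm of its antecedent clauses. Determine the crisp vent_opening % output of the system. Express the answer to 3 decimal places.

R1 (z=38.1): hot=0.31, dry=0.97; AND[min(a, b)] → w = 0.31
R2 (z=11.0): dry=0.97, warm=0.14; AND[min(a, b)] → w = 0.14
R3 (z=11.3): ¬warm=1−0.14=0.86, moist=0.34; AND[min(a, b)] → w = 0.34
Weighted average = (0.31·38.1 + 0.14·11.0 + 0.34·11.3) / (0.31 + 0.14 + 0.34)
  = 17.1930 / 0.7900 = 21.763

21.763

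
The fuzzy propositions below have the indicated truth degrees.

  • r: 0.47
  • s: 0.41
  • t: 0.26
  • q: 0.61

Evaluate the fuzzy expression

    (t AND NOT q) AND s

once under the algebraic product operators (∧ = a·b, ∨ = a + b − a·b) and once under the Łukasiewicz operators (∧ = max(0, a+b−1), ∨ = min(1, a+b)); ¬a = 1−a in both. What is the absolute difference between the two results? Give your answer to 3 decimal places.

0.042

Under algebraic product:
  NOT q = 1 − 0.6100 = 0.3900
  t AND NOT q = a·b on (0.2600, 0.3900) = 0.1014
  (t AND NOT q) AND s = a·b on (0.1014, 0.4100) = 0.0416
  → value = 0.0416
Under Łukasiewicz:
  NOT q = 1 − 0.61 = 0.39
  t AND NOT q = max(0, a+b−1) on (0.26, 0.39) = 0.00
  (t AND NOT q) AND s = max(0, a+b−1) on (0.00, 0.41) = 0.00
  → value = 0.0000
|0.0416 − 0.0000| = 0.042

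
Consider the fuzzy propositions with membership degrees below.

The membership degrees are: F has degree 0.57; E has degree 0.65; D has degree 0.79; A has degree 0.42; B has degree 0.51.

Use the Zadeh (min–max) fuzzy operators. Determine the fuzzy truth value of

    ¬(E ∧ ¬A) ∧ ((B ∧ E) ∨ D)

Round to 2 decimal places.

¬A = 1 − 0.42 = 0.58
E ∧ ¬A = min(a, b) on (0.65, 0.58) = 0.58
¬(E ∧ ¬A) = 1 − 0.58 = 0.42
B ∧ E = min(a, b) on (0.51, 0.65) = 0.51
(B ∧ E) ∨ D = max(a, b) on (0.51, 0.79) = 0.79
¬(E ∧ ¬A) ∧ ((B ∧ E) ∨ D) = min(a, b) on (0.42, 0.79) = 0.42

0.42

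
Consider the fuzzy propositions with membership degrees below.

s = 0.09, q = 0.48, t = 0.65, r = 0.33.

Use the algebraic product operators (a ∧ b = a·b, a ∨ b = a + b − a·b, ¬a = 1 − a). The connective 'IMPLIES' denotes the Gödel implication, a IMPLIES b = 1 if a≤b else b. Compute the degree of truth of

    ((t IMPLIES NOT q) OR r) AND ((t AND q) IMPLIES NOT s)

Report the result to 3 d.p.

NOT q = 1 − 0.4800 = 0.5200
t IMPLIES NOT q  [Gödel: 1 if a≤b else b] with a=0.6500, b=0.5200 → 0.5200
(t IMPLIES NOT q) OR r = a + b − a·b on (0.5200, 0.3300) = 0.6784
t AND q = a·b on (0.6500, 0.4800) = 0.3120
NOT s = 1 − 0.0900 = 0.9100
(t AND q) IMPLIES NOT s  [Gödel: 1 if a≤b else b] with a=0.3120, b=0.9100 → 1.0000
((t IMPLIES NOT q) OR r) AND ((t AND q) IMPLIES NOT s) = a·b on (0.6784, 1.0000) = 0.6784

0.678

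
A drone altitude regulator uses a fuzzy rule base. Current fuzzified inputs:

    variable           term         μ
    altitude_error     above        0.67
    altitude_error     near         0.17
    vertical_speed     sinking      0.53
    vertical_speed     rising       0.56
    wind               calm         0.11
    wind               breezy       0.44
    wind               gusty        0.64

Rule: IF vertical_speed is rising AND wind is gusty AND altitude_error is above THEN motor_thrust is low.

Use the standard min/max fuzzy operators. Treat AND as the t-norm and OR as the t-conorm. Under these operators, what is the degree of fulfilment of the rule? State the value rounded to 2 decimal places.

firing strength: rising=0.56, gusty=0.64, above=0.67; AND[min(a, b)] → w = 0.56

0.56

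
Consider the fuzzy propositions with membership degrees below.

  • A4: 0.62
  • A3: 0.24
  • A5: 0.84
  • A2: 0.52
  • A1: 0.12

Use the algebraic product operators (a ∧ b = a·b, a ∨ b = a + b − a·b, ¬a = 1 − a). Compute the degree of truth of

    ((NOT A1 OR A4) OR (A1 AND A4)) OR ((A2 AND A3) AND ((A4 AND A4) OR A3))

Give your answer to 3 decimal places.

0.961

NOT A1 = 1 − 0.1200 = 0.8800
NOT A1 OR A4 = a + b − a·b on (0.8800, 0.6200) = 0.9544
A1 AND A4 = a·b on (0.1200, 0.6200) = 0.0744
(NOT A1 OR A4) OR (A1 AND A4) = a + b − a·b on (0.9544, 0.0744) = 0.9578
A2 AND A3 = a·b on (0.5200, 0.2400) = 0.1248
A4 AND A4 = a·b on (0.6200, 0.6200) = 0.3844
(A4 AND A4) OR A3 = a + b − a·b on (0.3844, 0.2400) = 0.5321
(A2 AND A3) AND ((A4 AND A4) OR A3) = a·b on (0.1248, 0.5321) = 0.0664
((NOT A1 OR A4) OR (A1 AND A4)) OR ((A2 AND A3) AND ((A4 AND A4) OR A3)) = a + b − a·b on (0.9578, 0.0664) = 0.9606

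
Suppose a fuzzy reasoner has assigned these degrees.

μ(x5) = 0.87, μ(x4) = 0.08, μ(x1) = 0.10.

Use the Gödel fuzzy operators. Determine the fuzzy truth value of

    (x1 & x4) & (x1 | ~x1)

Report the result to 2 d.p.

x1 & x4 = min(a, b) on (0.10, 0.08) = 0.08
~x1 = 1 − 0.10 = 0.90
x1 | ~x1 = max(a, b) on (0.10, 0.90) = 0.90
(x1 & x4) & (x1 | ~x1) = min(a, b) on (0.08, 0.90) = 0.08

0.08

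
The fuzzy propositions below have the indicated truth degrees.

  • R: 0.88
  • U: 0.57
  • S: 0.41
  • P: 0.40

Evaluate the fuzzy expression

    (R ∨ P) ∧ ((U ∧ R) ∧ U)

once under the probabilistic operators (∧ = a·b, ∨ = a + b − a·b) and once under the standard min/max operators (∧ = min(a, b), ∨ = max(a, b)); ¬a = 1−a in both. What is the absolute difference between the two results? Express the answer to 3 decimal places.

Under probabilistic:
  R ∨ P = a + b − a·b on (0.8800, 0.4000) = 0.9280
  U ∧ R = a·b on (0.5700, 0.8800) = 0.5016
  (U ∧ R) ∧ U = a·b on (0.5016, 0.5700) = 0.2859
  (R ∨ P) ∧ ((U ∧ R) ∧ U) = a·b on (0.9280, 0.2859) = 0.2653
  → value = 0.2653
Under standard min/max:
  R ∨ P = max(a, b) on (0.88, 0.40) = 0.88
  U ∧ R = min(a, b) on (0.57, 0.88) = 0.57
  (U ∧ R) ∧ U = min(a, b) on (0.57, 0.57) = 0.57
  (R ∨ P) ∧ ((U ∧ R) ∧ U) = min(a, b) on (0.88, 0.57) = 0.57
  → value = 0.5700
|0.2653 − 0.5700| = 0.305

0.305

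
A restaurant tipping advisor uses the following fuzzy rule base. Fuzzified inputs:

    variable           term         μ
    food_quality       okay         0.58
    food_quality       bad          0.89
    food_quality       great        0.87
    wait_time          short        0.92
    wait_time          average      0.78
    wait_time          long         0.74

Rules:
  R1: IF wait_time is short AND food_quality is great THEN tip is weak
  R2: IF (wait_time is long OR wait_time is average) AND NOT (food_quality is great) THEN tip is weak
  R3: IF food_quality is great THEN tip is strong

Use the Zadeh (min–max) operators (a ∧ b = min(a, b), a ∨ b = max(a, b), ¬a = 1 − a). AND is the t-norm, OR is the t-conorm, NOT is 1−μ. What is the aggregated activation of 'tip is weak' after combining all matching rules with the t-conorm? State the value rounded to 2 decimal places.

R1: short=0.92, great=0.87; AND[min(a, b)] → w = 0.87
R2: (long=0.74 OR average=0.78) = 0.78; AND[min(a, b)] with ¬great=1−0.87=0.13 → w = 0.13
R3: great=0.87 → w = 0.87
Rules with consequent 'weak': {R1, R2} → strengths 0.87, 0.13
Aggregate via t-conorm [max(a, b)]: 0.87

0.87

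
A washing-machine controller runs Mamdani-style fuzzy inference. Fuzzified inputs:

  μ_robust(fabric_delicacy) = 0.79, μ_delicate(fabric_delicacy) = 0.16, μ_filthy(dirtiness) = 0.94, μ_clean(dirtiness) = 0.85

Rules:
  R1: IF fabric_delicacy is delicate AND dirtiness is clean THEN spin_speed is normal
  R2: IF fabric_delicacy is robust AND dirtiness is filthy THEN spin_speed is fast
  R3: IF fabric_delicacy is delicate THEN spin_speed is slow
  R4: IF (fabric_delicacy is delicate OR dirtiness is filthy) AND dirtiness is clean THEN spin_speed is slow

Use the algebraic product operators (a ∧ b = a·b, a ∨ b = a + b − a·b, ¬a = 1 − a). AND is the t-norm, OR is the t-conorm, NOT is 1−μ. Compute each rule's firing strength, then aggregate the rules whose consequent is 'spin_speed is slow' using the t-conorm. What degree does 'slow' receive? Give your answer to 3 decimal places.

0.838

R1: delicate=0.16, clean=0.85; AND[a·b] → w = 0.1360
R2: robust=0.79, filthy=0.94; AND[a·b] → w = 0.7426
R3: delicate=0.16 → w = 0.1600
R4: (delicate=0.16 OR filthy=0.94) = 0.9496; AND[a·b] with clean=0.85 → w = 0.8072
Rules with consequent 'slow': {R3, R4} → strengths 0.1600, 0.8072
Aggregate via t-conorm [a + b − a·b]: 0.8380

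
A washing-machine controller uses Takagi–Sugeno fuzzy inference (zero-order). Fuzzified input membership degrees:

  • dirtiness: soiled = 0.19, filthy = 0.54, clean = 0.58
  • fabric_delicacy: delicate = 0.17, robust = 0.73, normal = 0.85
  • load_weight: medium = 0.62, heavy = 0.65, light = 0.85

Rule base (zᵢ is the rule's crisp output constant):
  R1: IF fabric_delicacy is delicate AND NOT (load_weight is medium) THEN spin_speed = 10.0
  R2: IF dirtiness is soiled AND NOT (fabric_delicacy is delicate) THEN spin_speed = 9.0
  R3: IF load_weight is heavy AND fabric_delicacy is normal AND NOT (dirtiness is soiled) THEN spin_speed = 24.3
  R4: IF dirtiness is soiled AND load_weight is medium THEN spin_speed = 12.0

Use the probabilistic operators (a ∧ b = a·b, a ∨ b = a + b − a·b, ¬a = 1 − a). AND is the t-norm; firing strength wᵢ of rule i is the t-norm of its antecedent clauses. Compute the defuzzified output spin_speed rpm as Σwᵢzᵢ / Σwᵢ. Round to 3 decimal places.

18.224

R1 (z=10.0): delicate=0.17, ¬medium=1−0.62=0.38; AND[a·b] → w = 0.0646
R2 (z=9.0): soiled=0.19, ¬delicate=1−0.17=0.83; AND[a·b] → w = 0.1577
R3 (z=24.3): heavy=0.65, normal=0.85, ¬soiled=1−0.19=0.81; AND[a·b] → w = 0.4475
R4 (z=12.0): soiled=0.19, medium=0.62; AND[a·b] → w = 0.1178
Weighted average = (0.0646·10.0 + 0.1577·9.0 + 0.4475·24.3 + 0.1178·12.0) / (0.0646 + 0.1577 + 0.4475 + 0.1178)
  = 14.3538 / 0.7876 = 18.224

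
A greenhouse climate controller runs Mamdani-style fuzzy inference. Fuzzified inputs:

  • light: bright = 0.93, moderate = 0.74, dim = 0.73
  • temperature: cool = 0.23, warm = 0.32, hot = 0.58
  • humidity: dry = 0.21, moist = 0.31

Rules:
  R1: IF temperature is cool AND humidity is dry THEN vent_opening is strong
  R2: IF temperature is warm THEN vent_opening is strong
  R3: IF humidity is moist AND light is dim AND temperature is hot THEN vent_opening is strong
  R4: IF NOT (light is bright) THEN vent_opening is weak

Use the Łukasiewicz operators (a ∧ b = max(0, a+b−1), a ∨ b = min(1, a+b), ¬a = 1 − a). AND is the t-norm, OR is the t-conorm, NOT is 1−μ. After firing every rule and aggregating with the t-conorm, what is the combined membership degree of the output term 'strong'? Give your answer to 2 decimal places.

R1: cool=0.23, dry=0.21; AND[max(0, a+b−1)] → w = 0.00
R2: warm=0.32 → w = 0.32
R3: moist=0.31, dim=0.73, hot=0.58; AND[max(0, a+b−1)] → w = 0.00
R4: ¬bright=1−0.93=0.07 → w = 0.07
Rules with consequent 'strong': {R1, R2, R3} → strengths 0.00, 0.32, 0.00
Aggregate via t-conorm [min(1, a+b)]: 0.32

0.32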